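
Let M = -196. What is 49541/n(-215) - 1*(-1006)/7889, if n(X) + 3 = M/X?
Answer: -84027772341/3542161 ≈ -23722.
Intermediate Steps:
n(X) = -3 - 196/X
49541/n(-215) - 1*(-1006)/7889 = 49541/(-3 - 196/(-215)) - 1*(-1006)/7889 = 49541/(-3 - 196*(-1/215)) + 1006*(1/7889) = 49541/(-3 + 196/215) + 1006/7889 = 49541/(-449/215) + 1006/7889 = 49541*(-215/449) + 1006/7889 = -10651315/449 + 1006/7889 = -84027772341/3542161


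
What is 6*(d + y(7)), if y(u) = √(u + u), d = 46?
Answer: 276 + 6*√14 ≈ 298.45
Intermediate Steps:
y(u) = √2*√u (y(u) = √(2*u) = √2*√u)
6*(d + y(7)) = 6*(46 + √2*√7) = 6*(46 + √14) = 276 + 6*√14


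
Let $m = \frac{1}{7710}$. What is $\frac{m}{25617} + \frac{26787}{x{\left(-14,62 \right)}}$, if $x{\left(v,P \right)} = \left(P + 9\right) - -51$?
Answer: $\frac{1322655471053}{6023965635} \approx 219.57$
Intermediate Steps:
$m = \frac{1}{7710} \approx 0.0001297$
$x{\left(v,P \right)} = 60 + P$ ($x{\left(v,P \right)} = \left(9 + P\right) + 51 = 60 + P$)
$\frac{m}{25617} + \frac{26787}{x{\left(-14,62 \right)}} = \frac{1}{7710 \cdot 25617} + \frac{26787}{60 + 62} = \frac{1}{7710} \cdot \frac{1}{25617} + \frac{26787}{122} = \frac{1}{197507070} + 26787 \cdot \frac{1}{122} = \frac{1}{197507070} + \frac{26787}{122} = \frac{1322655471053}{6023965635}$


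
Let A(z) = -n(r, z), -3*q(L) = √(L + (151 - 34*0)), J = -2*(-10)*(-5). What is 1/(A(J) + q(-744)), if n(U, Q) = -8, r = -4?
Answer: 72/1169 + 3*I*√593/1169 ≈ 0.061591 + 0.062493*I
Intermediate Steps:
J = -100 (J = 20*(-5) = -100)
q(L) = -√(151 + L)/3 (q(L) = -√(L + (151 - 34*0))/3 = -√(L + (151 + 0))/3 = -√(L + 151)/3 = -√(151 + L)/3)
A(z) = 8 (A(z) = -1*(-8) = 8)
1/(A(J) + q(-744)) = 1/(8 - √(151 - 744)/3) = 1/(8 - I*√593/3)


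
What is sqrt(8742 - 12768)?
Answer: I*sqrt(4026) ≈ 63.451*I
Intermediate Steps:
sqrt(8742 - 12768) = sqrt(-4026) = I*sqrt(4026)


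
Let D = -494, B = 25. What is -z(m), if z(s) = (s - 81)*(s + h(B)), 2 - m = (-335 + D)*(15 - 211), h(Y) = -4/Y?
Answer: -660339684402/25 ≈ -2.6414e+10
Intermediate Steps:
m = -162482 (m = 2 - (-335 - 494)*(15 - 211) = 2 - (-829)*(-196) = 2 - 1*162484 = 2 - 162484 = -162482)
z(s) = (-81 + s)*(-4/25 + s) (z(s) = (s - 81)*(s - 4/25) = (-81 + s)*(s - 4*1/25) = (-81 + s)*(s - 4/25) = (-81 + s)*(-4/25 + s))
-z(m) = -(324/25 + (-162482)² - 2029/25*(-162482)) = -(324/25 + 26400400324 + 329675978/25) = -1*660339684402/25 = -660339684402/25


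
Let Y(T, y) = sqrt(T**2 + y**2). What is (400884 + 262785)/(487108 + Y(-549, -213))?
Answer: 161639239626/118636928447 - 1991007*sqrt(38530)/237273856894 ≈ 1.3608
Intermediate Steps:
(400884 + 262785)/(487108 + Y(-549, -213)) = (400884 + 262785)/(487108 + sqrt((-549)**2 + (-213)**2)) = 663669/(487108 + sqrt(301401 + 45369)) = 663669/(487108 + sqrt(346770)) = 663669/(487108 + 3*sqrt(38530))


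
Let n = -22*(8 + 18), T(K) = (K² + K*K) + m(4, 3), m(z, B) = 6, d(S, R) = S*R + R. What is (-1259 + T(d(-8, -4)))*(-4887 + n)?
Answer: -1719585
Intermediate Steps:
d(S, R) = R + R*S (d(S, R) = R*S + R = R + R*S)
T(K) = 6 + 2*K² (T(K) = (K² + K*K) + 6 = (K² + K²) + 6 = 2*K² + 6 = 6 + 2*K²)
n = -572 (n = -22*26 = -572)
(-1259 + T(d(-8, -4)))*(-4887 + n) = (-1259 + (6 + 2*(-4*(1 - 8))²))*(-4887 - 572) = (-1259 + (6 + 2*(-4*(-7))²))*(-5459) = (-1259 + (6 + 2*28²))*(-5459) = (-1259 + (6 + 2*784))*(-5459) = (-1259 + (6 + 1568))*(-5459) = (-1259 + 1574)*(-5459) = 315*(-5459) = -1719585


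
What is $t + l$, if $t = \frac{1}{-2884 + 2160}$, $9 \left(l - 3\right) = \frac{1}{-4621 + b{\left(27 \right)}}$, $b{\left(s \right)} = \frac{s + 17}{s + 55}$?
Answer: $\frac{3701418937}{1234384524} \approx 2.9986$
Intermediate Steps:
$b{\left(s \right)} = \frac{17 + s}{55 + s}$
$l = \frac{5114812}{1704951}$ ($l = 3 + \frac{1}{9 \left(-4621 + \frac{17 + 27}{55 + 27}\right)} = 3 + \frac{1}{9 \left(-4621 + \frac{1}{82} \cdot 44\right)} = 3 + \frac{1}{9 \left(-4621 + \frac{22}{41}\right)} = 3 + \frac{1}{9 \left(- \frac{189439}{41}\right)} = 3 + \frac{1}{9} \left(- \frac{41}{189439}\right) = 3 - \frac{41}{1704951} = \frac{5114812}{1704951} \approx 3.0$)
$t = - \frac{1}{724}$ ($t = \frac{1}{-724} = - \frac{1}{724} \approx -0.0013812$)
$t + l = - \frac{1}{724} + \frac{5114812}{1704951} = \frac{3701418937}{1234384524}$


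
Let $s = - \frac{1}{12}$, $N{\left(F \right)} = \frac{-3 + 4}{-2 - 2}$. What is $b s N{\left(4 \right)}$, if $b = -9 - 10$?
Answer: $- \frac{19}{48} \approx -0.39583$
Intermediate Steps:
$N{\left(F \right)} = - \frac{1}{4}$ ($N{\left(F \right)} = 1 \frac{1}{-4} = 1 \left(- \frac{1}{4}\right) = - \frac{1}{4}$)
$s = - \frac{1}{12}$ ($s = \left(-1\right) \frac{1}{12} = - \frac{1}{12} \approx -0.083333$)
$b = -19$ ($b = -9 - 10 = -19$)
$b s N{\left(4 \right)} = \left(-19\right) \left(- \frac{1}{12}\right) \left(- \frac{1}{4}\right) = \frac{19}{12} \left(- \frac{1}{4}\right) = - \frac{19}{48}$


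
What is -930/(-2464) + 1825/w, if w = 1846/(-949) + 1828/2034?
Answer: -41721834405/23929136 ≈ -1743.6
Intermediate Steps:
w = -77692/74241 (w = 1846*(-1/949) + 1828*(1/2034) = -142/73 + 914/1017 = -77692/74241 ≈ -1.0465)
-930/(-2464) + 1825/w = -930/(-2464) + 1825/(-77692/74241) = -930*(-1/2464) + 1825*(-74241/77692) = 465/1232 - 135489825/77692 = -41721834405/23929136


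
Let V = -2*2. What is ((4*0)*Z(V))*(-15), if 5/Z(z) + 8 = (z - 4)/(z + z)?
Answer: 0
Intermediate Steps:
V = -4
Z(z) = 5/(-8 + (-4 + z)/(2*z)) (Z(z) = 5/(-8 + (z - 4)/(z + z)) = 5/(-8 + (-4 + z)/((2*z))) = 5/(-8 + (-4 + z)*(1/(2*z))) = 5/(-8 + (-4 + z)/(2*z)))
((4*0)*Z(V))*(-15) = ((4*0)*(-10*(-4)/(4 + 15*(-4))))*(-15) = (0*(-10*(-4)/(4 - 60)))*(-15) = (0*(-10*(-4)/(-56)))*(-15) = (0*(-10*(-4)*(-1/56)))*(-15) = (0*(-5/7))*(-15) = 0*(-15) = 0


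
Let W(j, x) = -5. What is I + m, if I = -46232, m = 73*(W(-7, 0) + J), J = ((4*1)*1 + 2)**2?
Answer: -43969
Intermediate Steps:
J = 36 (J = (4*1 + 2)**2 = (4 + 2)**2 = 6**2 = 36)
m = 2263 (m = 73*(-5 + 36) = 73*31 = 2263)
I + m = -46232 + 2263 = -43969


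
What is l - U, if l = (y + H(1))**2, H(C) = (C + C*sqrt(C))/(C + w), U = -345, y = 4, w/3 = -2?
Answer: 8949/25 ≈ 357.96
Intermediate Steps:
w = -6 (w = 3*(-2) = -6)
H(C) = (C + C**(3/2))/(-6 + C) (H(C) = (C + C*sqrt(C))/(C - 6) = (C + C**(3/2))/(-6 + C))
l = 324/25 (l = (4 + (1 + 1**(3/2))/(-6 + 1))**2 = (4 + (1 + 1)/(-5))**2 = (4 - 1/5*2)**2 = (4 - 2/5)**2 = (18/5)**2 = 324/25 ≈ 12.960)
l - U = 324/25 - 1*(-345) = 324/25 + 345 = 8949/25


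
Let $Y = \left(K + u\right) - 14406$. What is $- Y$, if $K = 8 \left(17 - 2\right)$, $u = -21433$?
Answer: $35719$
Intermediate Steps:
$K = 120$ ($K = 8 \cdot 15 = 120$)
$Y = -35719$ ($Y = \left(120 - 21433\right) - 14406 = -21313 - 14406 = -35719$)
$- Y = \left(-1\right) \left(-35719\right) = 35719$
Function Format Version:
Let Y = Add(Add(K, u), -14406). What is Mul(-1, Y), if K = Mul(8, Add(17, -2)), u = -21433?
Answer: 35719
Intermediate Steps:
K = 120 (K = Mul(8, 15) = 120)
Y = -35719 (Y = Add(Add(120, -21433), -14406) = Add(-21313, -14406) = -35719)
Mul(-1, Y) = Mul(-1, -35719) = 35719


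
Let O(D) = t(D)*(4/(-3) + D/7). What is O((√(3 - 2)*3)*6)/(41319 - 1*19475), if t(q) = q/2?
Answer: 39/76454 ≈ 0.00051011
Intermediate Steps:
t(q) = q/2 (t(q) = q*(½) = q/2)
O(D) = D*(-4/3 + D/7)/2 (O(D) = (D/2)*(4/(-3) + D/7) = (D/2)*(4*(-⅓) + D*(⅐)) = (D/2)*(-4/3 + D/7) = D*(-4/3 + D/7)/2)
O((√(3 - 2)*3)*6)/(41319 - 1*19475) = (((√(3 - 2)*3)*6)*(-28 + 3*((√(3 - 2)*3)*6))/42)/(41319 - 1*19475) = (((√1*3)*6)*(-28 + 3*((√1*3)*6))/42)/(41319 - 19475) = (((1*3)*6)*(-28 + 3*((1*3)*6))/42)/21844 = ((3*6)*(-28 + 3*(3*6))/42)*(1/21844) = ((1/42)*18*(-28 + 3*18))*(1/21844) = ((1/42)*18*(-28 + 54))*(1/21844) = ((1/42)*18*26)*(1/21844) = (78/7)*(1/21844) = 39/76454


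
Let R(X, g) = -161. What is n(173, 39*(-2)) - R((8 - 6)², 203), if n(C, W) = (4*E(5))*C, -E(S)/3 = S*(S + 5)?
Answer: -103639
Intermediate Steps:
E(S) = -3*S*(5 + S) (E(S) = -3*S*(S + 5) = -3*S*(5 + S))
n(C, W) = -600*C (n(C, W) = (4*(-3*5*(5 + 5)))*C = (4*(-3*5*10))*C = (4*(-150))*C = -600*C)
n(173, 39*(-2)) - R((8 - 6)², 203) = -600*173 - 1*(-161) = -103800 + 161 = -103639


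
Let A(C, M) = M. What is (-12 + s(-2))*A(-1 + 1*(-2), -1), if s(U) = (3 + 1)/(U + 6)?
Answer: 11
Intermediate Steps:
s(U) = 4/(6 + U)
(-12 + s(-2))*A(-1 + 1*(-2), -1) = (-12 + 4/(6 - 2))*(-1) = (-12 + 4/4)*(-1) = (-12 + 4*(¼))*(-1) = (-12 + 1)*(-1) = -11*(-1) = 11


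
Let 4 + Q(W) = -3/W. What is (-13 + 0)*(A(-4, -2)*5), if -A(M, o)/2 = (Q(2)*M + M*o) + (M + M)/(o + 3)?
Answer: 2860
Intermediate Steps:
Q(W) = -4 - 3/W
A(M, o) = 11*M - 4*M/(3 + o) - 2*M*o (A(M, o) = -2*(((-4 - 3/2)*M + M*o) + (M + M)/(o + 3)) = -2*(((-4 - 3*1/2)*M + M*o) + (2*M)/(3 + o)) = -2*(((-4 - 3/2)*M + M*o) + 2*M/(3 + o)) = -2*((-11*M/2 + M*o) + 2*M/(3 + o)) = -2*(-11*M/2 + M*o + 2*M/(3 + o)) = 11*M - 4*M/(3 + o) - 2*M*o)
(-13 + 0)*(A(-4, -2)*5) = (-13 + 0)*(-4*(29 - 2*(-2)**2 + 5*(-2))/(3 - 2)*5) = -13*(-4*(29 - 2*4 - 10)/1)*5 = -13*(-4*1*(29 - 8 - 10))*5 = -13*(-4*1*11)*5 = -(-572)*5 = -13*(-220) = 2860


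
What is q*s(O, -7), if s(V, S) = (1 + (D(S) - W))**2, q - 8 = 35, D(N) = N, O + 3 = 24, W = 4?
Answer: 4300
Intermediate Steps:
O = 21 (O = -3 + 24 = 21)
q = 43 (q = 8 + 35 = 43)
s(V, S) = (-3 + S)**2 (s(V, S) = (1 + (S - 1*4))**2 = (1 + (S - 4))**2 = (1 + (-4 + S))**2 = (-3 + S)**2)
q*s(O, -7) = 43*(-3 - 7)**2 = 43*(-10)**2 = 43*100 = 4300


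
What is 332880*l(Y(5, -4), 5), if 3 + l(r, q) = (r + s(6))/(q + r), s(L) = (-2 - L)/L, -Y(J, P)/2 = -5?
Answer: -2418928/3 ≈ -8.0631e+5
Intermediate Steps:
Y(J, P) = 10 (Y(J, P) = -2*(-5) = 10)
s(L) = (-2 - L)/L
l(r, q) = -3 + (-4/3 + r)/(q + r) (l(r, q) = -3 + (r + (-2 - 1*6)/6)/(q + r) = -3 + (r + (-2 - 6)/6)/(q + r) = -3 + (r + (1/6)*(-8))/(q + r) = -3 + (r - 4/3)/(q + r) = -3 + (-4/3 + r)/(q + r))
332880*l(Y(5, -4), 5) = 332880*((-4/3 - 3*5 - 2*10)/(5 + 10)) = 332880*((-4/3 - 15 - 20)/15) = 332880*((1/15)*(-109/3)) = 332880*(-109/45) = -2418928/3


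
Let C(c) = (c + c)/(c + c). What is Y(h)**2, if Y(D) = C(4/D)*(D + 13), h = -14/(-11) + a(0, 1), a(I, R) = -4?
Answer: 12769/121 ≈ 105.53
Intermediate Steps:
C(c) = 1 (C(c) = (2*c)/((2*c)) = (2*c)*(1/(2*c)) = 1)
h = -30/11 (h = -14/(-11) - 4 = -14*(-1/11) - 4 = 14/11 - 4 = -30/11 ≈ -2.7273)
Y(D) = 13 + D (Y(D) = 1*(D + 13) = 1*(13 + D) = 13 + D)
Y(h)**2 = (13 - 30/11)**2 = (113/11)**2 = 12769/121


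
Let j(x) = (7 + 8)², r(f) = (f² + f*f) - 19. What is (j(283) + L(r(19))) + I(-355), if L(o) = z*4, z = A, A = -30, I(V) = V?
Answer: -250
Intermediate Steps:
r(f) = -19 + 2*f² (r(f) = (f² + f²) - 19 = 2*f² - 19 = -19 + 2*f²)
z = -30
j(x) = 225 (j(x) = 15² = 225)
L(o) = -120 (L(o) = -30*4 = -120)
(j(283) + L(r(19))) + I(-355) = (225 - 120) - 355 = 105 - 355 = -250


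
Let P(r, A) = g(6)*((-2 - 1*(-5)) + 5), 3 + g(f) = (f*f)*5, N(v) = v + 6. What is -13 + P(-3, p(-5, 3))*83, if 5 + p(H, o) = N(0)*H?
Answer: 117515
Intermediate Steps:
N(v) = 6 + v
g(f) = -3 + 5*f² (g(f) = -3 + (f*f)*5 = -3 + f²*5 = -3 + 5*f²)
p(H, o) = -5 + 6*H (p(H, o) = -5 + (6 + 0)*H = -5 + 6*H)
P(r, A) = 1416 (P(r, A) = (-3 + 5*6²)*((-2 - 1*(-5)) + 5) = (-3 + 5*36)*((-2 + 5) + 5) = (-3 + 180)*(3 + 5) = 177*8 = 1416)
-13 + P(-3, p(-5, 3))*83 = -13 + 1416*83 = -13 + 117528 = 117515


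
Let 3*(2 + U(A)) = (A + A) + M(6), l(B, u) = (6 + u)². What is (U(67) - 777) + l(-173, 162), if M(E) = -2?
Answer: 27489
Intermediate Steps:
U(A) = -8/3 + 2*A/3 (U(A) = -2 + ((A + A) - 2)/3 = -2 + (2*A - 2)/3 = -2 + (-2 + 2*A)/3 = -2 + (-⅔ + 2*A/3) = -8/3 + 2*A/3)
(U(67) - 777) + l(-173, 162) = ((-8/3 + (⅔)*67) - 777) + (6 + 162)² = ((-8/3 + 134/3) - 777) + 168² = (42 - 777) + 28224 = -735 + 28224 = 27489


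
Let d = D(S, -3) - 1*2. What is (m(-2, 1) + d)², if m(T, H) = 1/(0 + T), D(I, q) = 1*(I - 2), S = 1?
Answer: 49/4 ≈ 12.250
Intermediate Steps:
D(I, q) = -2 + I (D(I, q) = 1*(-2 + I) = -2 + I)
m(T, H) = 1/T
d = -3 (d = (-2 + 1) - 1*2 = -1 - 2 = -3)
(m(-2, 1) + d)² = (1/(-2) - 3)² = (-½ - 3)² = (-7/2)² = 49/4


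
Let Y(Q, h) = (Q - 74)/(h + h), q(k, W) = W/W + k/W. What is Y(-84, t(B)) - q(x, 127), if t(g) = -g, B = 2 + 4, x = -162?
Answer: 10243/762 ≈ 13.442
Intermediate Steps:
q(k, W) = 1 + k/W
B = 6
Y(Q, h) = (-74 + Q)/(2*h) (Y(Q, h) = (-74 + Q)/((2*h)) = (-74 + Q)*(1/(2*h)) = (-74 + Q)/(2*h))
Y(-84, t(B)) - q(x, 127) = (-74 - 84)/(2*((-1*6))) - (127 - 162)/127 = (½)*(-158)/(-6) - (-35)/127 = (½)*(-⅙)*(-158) - 1*(-35/127) = 79/6 + 35/127 = 10243/762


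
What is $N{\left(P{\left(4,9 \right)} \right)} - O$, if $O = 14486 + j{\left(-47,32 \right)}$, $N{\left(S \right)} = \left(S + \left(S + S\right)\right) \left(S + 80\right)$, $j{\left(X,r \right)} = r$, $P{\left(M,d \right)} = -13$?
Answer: $-17131$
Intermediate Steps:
$N{\left(S \right)} = 3 S \left(80 + S\right)$ ($N{\left(S \right)} = \left(S + 2 S\right) \left(80 + S\right) = 3 S \left(80 + S\right)$)
$O = 14518$ ($O = 14486 + 32 = 14518$)
$N{\left(P{\left(4,9 \right)} \right)} - O = 3 \left(-13\right) \left(80 - 13\right) - 14518 = 3 \left(-13\right) 67 - 14518 = -2613 - 14518 = -17131$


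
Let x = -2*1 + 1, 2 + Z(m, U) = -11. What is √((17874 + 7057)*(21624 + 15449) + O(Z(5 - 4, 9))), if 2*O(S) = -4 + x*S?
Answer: √3697067870/2 ≈ 30402.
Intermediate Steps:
Z(m, U) = -13 (Z(m, U) = -2 - 11 = -13)
x = -1 (x = -2 + 1 = -1)
O(S) = -2 - S/2 (O(S) = (-4 - S)/2 = -2 - S/2)
√((17874 + 7057)*(21624 + 15449) + O(Z(5 - 4, 9))) = √((17874 + 7057)*(21624 + 15449) + (-2 - ½*(-13))) = √(24931*37073 + (-2 + 13/2)) = √(924266963 + 9/2) = √(1848533935/2) = √3697067870/2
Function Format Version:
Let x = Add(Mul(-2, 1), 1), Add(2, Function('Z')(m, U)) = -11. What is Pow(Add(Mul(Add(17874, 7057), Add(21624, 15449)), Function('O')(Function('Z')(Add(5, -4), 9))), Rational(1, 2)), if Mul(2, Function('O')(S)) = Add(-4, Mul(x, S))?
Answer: Mul(Rational(1, 2), Pow(3697067870, Rational(1, 2))) ≈ 30402.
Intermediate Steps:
Function('Z')(m, U) = -13 (Function('Z')(m, U) = Add(-2, -11) = -13)
x = -1 (x = Add(-2, 1) = -1)
Function('O')(S) = Add(-2, Mul(Rational(-1, 2), S)) (Function('O')(S) = Mul(Rational(1, 2), Add(-4, Mul(-1, S))) = Add(-2, Mul(Rational(-1, 2), S)))
Pow(Add(Mul(Add(17874, 7057), Add(21624, 15449)), Function('O')(Function('Z')(Add(5, -4), 9))), Rational(1, 2)) = Pow(Add(Mul(Add(17874, 7057), Add(21624, 15449)), Add(-2, Mul(Rational(-1, 2), -13))), Rational(1, 2)) = Pow(Add(Mul(24931, 37073), Add(-2, Rational(13, 2))), Rational(1, 2)) = Pow(Add(924266963, Rational(9, 2)), Rational(1, 2)) = Pow(Rational(1848533935, 2), Rational(1, 2)) = Mul(Rational(1, 2), Pow(3697067870, Rational(1, 2)))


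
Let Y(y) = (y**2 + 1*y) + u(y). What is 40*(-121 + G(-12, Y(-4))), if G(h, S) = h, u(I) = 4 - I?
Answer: -5320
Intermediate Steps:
Y(y) = 4 + y**2 (Y(y) = (y**2 + 1*y) + (4 - y) = (y**2 + y) + (4 - y) = (y + y**2) + (4 - y) = 4 + y**2)
40*(-121 + G(-12, Y(-4))) = 40*(-121 - 12) = 40*(-133) = -5320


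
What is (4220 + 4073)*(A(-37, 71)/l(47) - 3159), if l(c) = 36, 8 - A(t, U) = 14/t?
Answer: -17446307527/666 ≈ -2.6196e+7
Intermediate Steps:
A(t, U) = 8 - 14/t
(4220 + 4073)*(A(-37, 71)/l(47) - 3159) = (4220 + 4073)*((8 - 14/(-37))/36 - 3159) = 8293*((8 - 14*(-1/37))*(1/36) - 3159) = 8293*((8 + 14/37)*(1/36) - 3159) = 8293*((310/37)*(1/36) - 3159) = 8293*(155/666 - 3159) = 8293*(-2103739/666) = -17446307527/666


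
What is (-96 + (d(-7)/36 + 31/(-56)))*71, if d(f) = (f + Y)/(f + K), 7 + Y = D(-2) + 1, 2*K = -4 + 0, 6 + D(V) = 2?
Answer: -31078759/4536 ≈ -6851.6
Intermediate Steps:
D(V) = -4 (D(V) = -6 + 2 = -4)
K = -2 (K = (-4 + 0)/2 = (½)*(-4) = -2)
Y = -10 (Y = -7 + (-4 + 1) = -7 - 3 = -10)
d(f) = (-10 + f)/(-2 + f) (d(f) = (f - 10)/(f - 2) = (-10 + f)/(-2 + f))
(-96 + (d(-7)/36 + 31/(-56)))*71 = (-96 + (((-10 - 7)/(-2 - 7))/36 + 31/(-56)))*71 = (-96 + ((-17/(-9))*(1/36) + 31*(-1/56)))*71 = (-96 + (-⅑*(-17)*(1/36) - 31/56))*71 = (-96 + ((17/9)*(1/36) - 31/56))*71 = (-96 + (17/324 - 31/56))*71 = (-96 - 2273/4536)*71 = -437729/4536*71 = -31078759/4536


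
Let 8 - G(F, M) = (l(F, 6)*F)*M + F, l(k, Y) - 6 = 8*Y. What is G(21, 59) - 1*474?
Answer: -67393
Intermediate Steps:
l(k, Y) = 6 + 8*Y
G(F, M) = 8 - F - 54*F*M (G(F, M) = 8 - (((6 + 8*6)*F)*M + F) = 8 - (((6 + 48)*F)*M + F) = 8 - ((54*F)*M + F) = 8 - (54*F*M + F) = 8 - (F + 54*F*M) = 8 + (-F - 54*F*M) = 8 - F - 54*F*M)
G(21, 59) - 1*474 = (8 - 1*21 - 54*21*59) - 1*474 = (8 - 21 - 66906) - 474 = -66919 - 474 = -67393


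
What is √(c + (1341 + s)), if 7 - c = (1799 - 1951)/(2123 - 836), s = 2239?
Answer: √660176803/429 ≈ 59.893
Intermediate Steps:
c = 9161/1287 (c = 7 - (1799 - 1951)/(2123 - 836) = 7 - (-152)/1287 = 7 - 1*(-152/1287) = 7 + 152/1287 = 9161/1287 ≈ 7.1181)
√(c + (1341 + s)) = √(9161/1287 + (1341 + 2239)) = √(9161/1287 + 3580) = √(4616621/1287) = √660176803/429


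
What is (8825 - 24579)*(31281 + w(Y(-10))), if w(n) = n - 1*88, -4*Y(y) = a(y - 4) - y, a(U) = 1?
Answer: -982742397/2 ≈ -4.9137e+8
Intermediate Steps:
Y(y) = -¼ + y/4 (Y(y) = -(1 - y)/4 = -¼ + y/4)
w(n) = -88 + n (w(n) = n - 88 = -88 + n)
(8825 - 24579)*(31281 + w(Y(-10))) = (8825 - 24579)*(31281 + (-88 + (-¼ + (¼)*(-10)))) = -15754*(31281 + (-88 + (-¼ - 5/2))) = -15754*(31281 + (-88 - 11/4)) = -15754*(31281 - 363/4) = -15754*124761/4 = -982742397/2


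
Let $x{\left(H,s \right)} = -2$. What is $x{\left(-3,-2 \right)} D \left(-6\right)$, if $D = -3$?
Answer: $-36$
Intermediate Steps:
$x{\left(-3,-2 \right)} D \left(-6\right) = \left(-2\right) \left(-3\right) \left(-6\right) = 6 \left(-6\right) = -36$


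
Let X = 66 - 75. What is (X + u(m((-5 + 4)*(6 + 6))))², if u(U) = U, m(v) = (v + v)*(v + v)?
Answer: 321489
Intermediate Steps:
m(v) = 4*v² (m(v) = (2*v)*(2*v) = 4*v²)
X = -9
(X + u(m((-5 + 4)*(6 + 6))))² = (-9 + 4*((-5 + 4)*(6 + 6))²)² = (-9 + 4*(-1*12)²)² = (-9 + 4*(-12)²)² = (-9 + 4*144)² = (-9 + 576)² = 567² = 321489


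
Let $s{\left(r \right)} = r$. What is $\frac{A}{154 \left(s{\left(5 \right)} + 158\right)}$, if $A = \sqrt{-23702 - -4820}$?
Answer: $\frac{3 i \sqrt{2098}}{25102} \approx 0.0054741 i$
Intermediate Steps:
$A = 3 i \sqrt{2098}$ ($A = \sqrt{-23702 + \left(-47 + 4867\right)} = \sqrt{-23702 + 4820} = \sqrt{-18882} = 3 i \sqrt{2098} \approx 137.41 i$)
$\frac{A}{154 \left(s{\left(5 \right)} + 158\right)} = \frac{3 i \sqrt{2098}}{154 \left(5 + 158\right)} = \frac{3 i \sqrt{2098}}{154 \cdot 163} = \frac{3 i \sqrt{2098}}{25102}$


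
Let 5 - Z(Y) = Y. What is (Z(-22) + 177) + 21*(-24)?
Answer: -300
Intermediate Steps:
Z(Y) = 5 - Y
(Z(-22) + 177) + 21*(-24) = ((5 - 1*(-22)) + 177) + 21*(-24) = ((5 + 22) + 177) - 504 = (27 + 177) - 504 = 204 - 504 = -300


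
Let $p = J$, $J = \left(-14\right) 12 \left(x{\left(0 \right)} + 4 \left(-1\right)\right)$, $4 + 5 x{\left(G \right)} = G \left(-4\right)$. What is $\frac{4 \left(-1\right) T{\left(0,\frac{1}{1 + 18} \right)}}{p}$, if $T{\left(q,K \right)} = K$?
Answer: $- \frac{5}{19152} \approx -0.00026107$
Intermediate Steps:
$x{\left(G \right)} = - \frac{4}{5} - \frac{4 G}{5}$ ($x{\left(G \right)} = - \frac{4}{5} + \frac{G \left(-4\right)}{5} = - \frac{4}{5} + \frac{\left(-4\right) G}{5} = - \frac{4}{5} - \frac{4 G}{5}$)
$J = \frac{4032}{5}$ ($J = \left(-14\right) 12 \left(\left(- \frac{4}{5} - 0\right) + 4 \left(-1\right)\right) = - 168 \left(\left(- \frac{4}{5} + 0\right) - 4\right) = - 168 \left(- \frac{4}{5} - 4\right) = \left(-168\right) \left(- \frac{24}{5}\right) = \frac{4032}{5} \approx 806.4$)
$p = \frac{4032}{5} \approx 806.4$
$\frac{4 \left(-1\right) T{\left(0,\frac{1}{1 + 18} \right)}}{p} = \frac{4 \left(-1\right) \frac{1}{1 + 18}}{\frac{4032}{5}} = - \frac{4}{19} \cdot \frac{5}{4032} = \left(-4\right) \frac{1}{19} \cdot \frac{5}{4032} = \left(- \frac{4}{19}\right) \frac{5}{4032} = - \frac{5}{19152}$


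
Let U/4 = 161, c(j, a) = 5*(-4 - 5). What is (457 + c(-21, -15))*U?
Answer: 265328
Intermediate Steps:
c(j, a) = -45 (c(j, a) = 5*(-9) = -45)
U = 644 (U = 4*161 = 644)
(457 + c(-21, -15))*U = (457 - 45)*644 = 412*644 = 265328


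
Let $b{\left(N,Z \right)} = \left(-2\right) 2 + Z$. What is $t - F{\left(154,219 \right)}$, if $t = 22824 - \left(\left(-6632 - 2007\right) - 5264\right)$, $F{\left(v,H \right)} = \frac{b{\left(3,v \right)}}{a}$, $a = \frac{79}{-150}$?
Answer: $\frac{2923933}{79} \approx 37012.0$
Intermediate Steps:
$b{\left(N,Z \right)} = -4 + Z$
$a = - \frac{79}{150}$ ($a = 79 \left(- \frac{1}{150}\right) = - \frac{79}{150} \approx -0.52667$)
$F{\left(v,H \right)} = \frac{600}{79} - \frac{150 v}{79}$ ($F{\left(v,H \right)} = \frac{-4 + v}{- \frac{79}{150}} = \left(-4 + v\right) \left(- \frac{150}{79}\right) = \frac{600}{79} - \frac{150 v}{79}$)
$t = 36727$ ($t = 22824 - \left(-8639 - 5264\right) = 22824 - -13903 = 22824 + 13903 = 36727$)
$t - F{\left(154,219 \right)} = 36727 - \left(\frac{600}{79} - \frac{23100}{79}\right) = 36727 - - \frac{22500}{79} = 36727 + \frac{22500}{79} = \frac{2923933}{79}$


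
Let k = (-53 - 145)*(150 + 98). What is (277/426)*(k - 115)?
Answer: -13633663/426 ≈ -32004.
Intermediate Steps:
k = -49104 (k = -198*248 = -49104)
(277/426)*(k - 115) = (277/426)*(-49104 - 115) = (277*(1/426))*(-49219) = (277/426)*(-49219) = -13633663/426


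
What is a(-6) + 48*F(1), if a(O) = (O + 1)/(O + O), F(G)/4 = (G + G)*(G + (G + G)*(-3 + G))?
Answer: -13819/12 ≈ -1151.6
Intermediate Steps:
F(G) = 8*G*(G + 2*G*(-3 + G)) (F(G) = 4*((G + G)*(G + (G + G)*(-3 + G))) = 4*((2*G)*(G + (2*G)*(-3 + G))) = 4*((2*G)*(G + 2*G*(-3 + G))) = 4*(2*G*(G + 2*G*(-3 + G))) = 8*G*(G + 2*G*(-3 + G)))
a(O) = (1 + O)/(2*O) (a(O) = (1 + O)/((2*O)) = (1 + O)*(1/(2*O)) = (1 + O)/(2*O))
a(-6) + 48*F(1) = (1/2)*(1 - 6)/(-6) + 48*(1**2*(-40 + 16*1)) = (1/2)*(-1/6)*(-5) + 48*(1*(-40 + 16)) = 5/12 + 48*(1*(-24)) = 5/12 + 48*(-24) = 5/12 - 1152 = -13819/12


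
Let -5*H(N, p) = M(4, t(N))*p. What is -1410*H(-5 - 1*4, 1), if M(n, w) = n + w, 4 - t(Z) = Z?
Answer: 4794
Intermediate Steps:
t(Z) = 4 - Z
H(N, p) = -p*(8 - N)/5 (H(N, p) = -(4 + (4 - N))*p/5 = -(8 - N)*p/5 = -p*(8 - N)/5)
-1410*H(-5 - 1*4, 1) = -282*(-8 + (-5 - 1*4)) = -282*(-8 + (-5 - 4)) = -282*(-8 - 9) = -282*(-17) = -1410*(-17/5) = 4794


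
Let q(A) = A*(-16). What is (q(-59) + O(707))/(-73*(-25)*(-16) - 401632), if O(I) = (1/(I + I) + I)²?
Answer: -1001285520425/861403777472 ≈ -1.1624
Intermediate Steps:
q(A) = -16*A
O(I) = (I + 1/(2*I))² (O(I) = (1/(2*I) + I)² = (I + 1/(2*I))²)
(q(-59) + O(707))/(-73*(-25)*(-16) - 401632) = (-16*(-59) + (¼)*(1 + 2*707²)²/707²)/(-73*(-25)*(-16) - 401632) = (944 + (¼)*(1/499849)*(1 + 2*499849)²)/(1825*(-16) - 401632) = (944 + (¼)*(1/499849)*(1 + 999698)²)/(-29200 - 401632) = (944 + (¼)*(1/499849)*999699²)/(-430832) = (944 + (¼)*(1/499849)*999398090601)*(-1/430832) = (944 + 999398090601/1999396)*(-1/430832) = (1001285520425/1999396)*(-1/430832) = -1001285520425/861403777472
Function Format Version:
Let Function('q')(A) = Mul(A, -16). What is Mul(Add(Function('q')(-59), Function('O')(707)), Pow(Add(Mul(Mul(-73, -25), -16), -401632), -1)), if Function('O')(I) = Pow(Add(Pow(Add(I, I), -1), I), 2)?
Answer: Rational(-1001285520425, 861403777472) ≈ -1.1624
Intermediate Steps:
Function('q')(A) = Mul(-16, A)
Function('O')(I) = Pow(Add(I, Mul(Rational(1, 2), Pow(I, -1))), 2) (Function('O')(I) = Pow(Add(Pow(Mul(2, I), -1), I), 2) = Pow(Add(Mul(Rational(1, 2), Pow(I, -1)), I), 2) = Pow(Add(I, Mul(Rational(1, 2), Pow(I, -1))), 2))
Mul(Add(Function('q')(-59), Function('O')(707)), Pow(Add(Mul(Mul(-73, -25), -16), -401632), -1)) = Mul(Add(Mul(-16, -59), Mul(Rational(1, 4), Pow(707, -2), Pow(Add(1, Mul(2, Pow(707, 2))), 2))), Pow(Add(Mul(Mul(-73, -25), -16), -401632), -1)) = Mul(Add(944, Mul(Rational(1, 4), Rational(1, 499849), Pow(Add(1, Mul(2, 499849)), 2))), Pow(Add(Mul(1825, -16), -401632), -1)) = Mul(Add(944, Mul(Rational(1, 4), Rational(1, 499849), Pow(Add(1, 999698), 2))), Pow(Add(-29200, -401632), -1)) = Mul(Add(944, Mul(Rational(1, 4), Rational(1, 499849), Pow(999699, 2))), Pow(-430832, -1)) = Mul(Add(944, Mul(Rational(1, 4), Rational(1, 499849), 999398090601)), Rational(-1, 430832)) = Mul(Add(944, Rational(999398090601, 1999396)), Rational(-1, 430832)) = Mul(Rational(1001285520425, 1999396), Rational(-1, 430832)) = Rational(-1001285520425, 861403777472)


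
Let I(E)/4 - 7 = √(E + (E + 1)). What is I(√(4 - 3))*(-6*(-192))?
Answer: 32256 + 4608*√3 ≈ 40237.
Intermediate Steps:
I(E) = 28 + 4*√(1 + 2*E) (I(E) = 28 + 4*√(E + (E + 1)) = 28 + 4*√(E + (1 + E)) = 28 + 4*√(1 + 2*E))
I(√(4 - 3))*(-6*(-192)) = (28 + 4*√(1 + 2*√(4 - 3)))*(-6*(-192)) = (28 + 4*√(1 + 2*√1))*1152 = (28 + 4*√(1 + 2*1))*1152 = (28 + 4*√(1 + 2))*1152 = (28 + 4*√3)*1152 = 32256 + 4608*√3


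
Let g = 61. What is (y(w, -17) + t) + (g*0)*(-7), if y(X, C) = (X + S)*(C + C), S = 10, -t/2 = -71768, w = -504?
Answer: 160332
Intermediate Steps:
t = 143536 (t = -2*(-71768) = 143536)
y(X, C) = 2*C*(10 + X) (y(X, C) = (X + 10)*(C + C) = (10 + X)*(2*C) = 2*C*(10 + X))
(y(w, -17) + t) + (g*0)*(-7) = (2*(-17)*(10 - 504) + 143536) + (61*0)*(-7) = (2*(-17)*(-494) + 143536) + 0*(-7) = (16796 + 143536) + 0 = 160332 + 0 = 160332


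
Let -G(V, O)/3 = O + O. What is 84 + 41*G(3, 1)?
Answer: -162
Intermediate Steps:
G(V, O) = -6*O (G(V, O) = -3*(O + O) = -6*O)
84 + 41*G(3, 1) = 84 + 41*(-6*1) = 84 + 41*(-6) = 84 - 246 = -162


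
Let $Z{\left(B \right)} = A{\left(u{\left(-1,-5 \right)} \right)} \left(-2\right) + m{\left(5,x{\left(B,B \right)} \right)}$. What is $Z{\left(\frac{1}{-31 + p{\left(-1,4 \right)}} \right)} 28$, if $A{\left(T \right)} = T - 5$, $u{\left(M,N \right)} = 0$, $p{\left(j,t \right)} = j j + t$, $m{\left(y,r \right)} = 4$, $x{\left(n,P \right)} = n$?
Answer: $392$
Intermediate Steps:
$p{\left(j,t \right)} = t + j^{2}$ ($p{\left(j,t \right)} = j^{2} + t = t + j^{2}$)
$A{\left(T \right)} = -5 + T$ ($A{\left(T \right)} = T - 5 = -5 + T$)
$Z{\left(B \right)} = 14$ ($Z{\left(B \right)} = \left(-5 + 0\right) \left(-2\right) + 4 = \left(-5\right) \left(-2\right) + 4 = 10 + 4 = 14$)
$Z{\left(\frac{1}{-31 + p{\left(-1,4 \right)}} \right)} 28 = 14 \cdot 28 = 392$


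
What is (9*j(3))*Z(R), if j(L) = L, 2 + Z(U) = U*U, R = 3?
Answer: 189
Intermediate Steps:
Z(U) = -2 + U² (Z(U) = -2 + U*U = -2 + U²)
(9*j(3))*Z(R) = (9*3)*(-2 + 3²) = 27*(-2 + 9) = 27*7 = 189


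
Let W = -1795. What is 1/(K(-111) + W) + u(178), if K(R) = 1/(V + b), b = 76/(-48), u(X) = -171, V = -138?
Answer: -514136602/3006637 ≈ -171.00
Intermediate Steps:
b = -19/12 (b = 76*(-1/48) = -19/12 ≈ -1.5833)
K(R) = -12/1675 (K(R) = 1/(-138 - 19/12) = 1/(-1675/12) = -12/1675)
1/(K(-111) + W) + u(178) = 1/(-12/1675 - 1795) - 171 = 1/(-3006637/1675) - 171 = -1675/3006637 - 171 = -514136602/3006637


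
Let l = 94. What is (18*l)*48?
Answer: 81216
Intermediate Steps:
(18*l)*48 = (18*94)*48 = 1692*48 = 81216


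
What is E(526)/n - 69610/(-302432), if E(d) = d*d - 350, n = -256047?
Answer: -32873196581/38718403152 ≈ -0.84903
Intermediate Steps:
E(d) = -350 + d² (E(d) = d² - 350 = -350 + d²)
E(526)/n - 69610/(-302432) = (-350 + 526²)/(-256047) - 69610/(-302432) = (-350 + 276676)*(-1/256047) - 69610*(-1/302432) = 276326*(-1/256047) + 34805/151216 = -276326/256047 + 34805/151216 = -32873196581/38718403152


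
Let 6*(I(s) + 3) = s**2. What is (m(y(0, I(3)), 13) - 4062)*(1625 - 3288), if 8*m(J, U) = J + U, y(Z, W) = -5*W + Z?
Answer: 108013513/16 ≈ 6.7508e+6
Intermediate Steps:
I(s) = -3 + s**2/6
y(Z, W) = Z - 5*W
m(J, U) = J/8 + U/8 (m(J, U) = (J + U)/8 = J/8 + U/8)
(m(y(0, I(3)), 13) - 4062)*(1625 - 3288) = (((0 - 5*(-3 + (1/6)*3**2))/8 + (1/8)*13) - 4062)*(1625 - 3288) = (((0 - 5*(-3 + (1/6)*9))/8 + 13/8) - 4062)*(-1663) = (((0 - 5*(-3 + 3/2))/8 + 13/8) - 4062)*(-1663) = (((0 - 5*(-3/2))/8 + 13/8) - 4062)*(-1663) = (((0 + 15/2)/8 + 13/8) - 4062)*(-1663) = (((1/8)*(15/2) + 13/8) - 4062)*(-1663) = ((15/16 + 13/8) - 4062)*(-1663) = (41/16 - 4062)*(-1663) = -64951/16*(-1663) = 108013513/16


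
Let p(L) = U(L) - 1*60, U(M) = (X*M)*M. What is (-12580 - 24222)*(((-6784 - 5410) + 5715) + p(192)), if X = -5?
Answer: 7023992918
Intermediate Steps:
U(M) = -5*M² (U(M) = (-5*M)*M = -5*M²)
p(L) = -60 - 5*L² (p(L) = -5*L² - 1*60 = -5*L² - 60 = -60 - 5*L²)
(-12580 - 24222)*(((-6784 - 5410) + 5715) + p(192)) = (-12580 - 24222)*(((-6784 - 5410) + 5715) + (-60 - 5*192²)) = -36802*((-12194 + 5715) + (-60 - 5*36864)) = -36802*(-6479 + (-60 - 184320)) = -36802*(-6479 - 184380) = -36802*(-190859) = 7023992918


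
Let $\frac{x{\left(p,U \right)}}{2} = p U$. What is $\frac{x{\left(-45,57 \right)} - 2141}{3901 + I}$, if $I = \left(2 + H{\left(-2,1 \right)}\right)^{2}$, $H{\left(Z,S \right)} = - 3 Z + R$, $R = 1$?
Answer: $- \frac{661}{362} \approx -1.826$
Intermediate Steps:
$x{\left(p,U \right)} = 2 U p$ ($x{\left(p,U \right)} = 2 p U = 2 U p$)
$H{\left(Z,S \right)} = 1 - 3 Z$ ($H{\left(Z,S \right)} = - 3 Z + 1 = 1 - 3 Z$)
$I = 81$ ($I = \left(2 + \left(1 - -6\right)\right)^{2} = \left(2 + \left(1 + 6\right)\right)^{2} = \left(2 + 7\right)^{2} = 9^{2} = 81$)
$\frac{x{\left(-45,57 \right)} - 2141}{3901 + I} = \frac{2 \cdot 57 \left(-45\right) - 2141}{3901 + 81} = \frac{-5130 - 2141}{3982} = \left(-7271\right) \frac{1}{3982} = - \frac{661}{362}$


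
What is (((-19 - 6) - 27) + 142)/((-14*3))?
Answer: -15/7 ≈ -2.1429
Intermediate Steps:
(((-19 - 6) - 27) + 142)/((-14*3)) = ((-25 - 27) + 142)/(-42) = (-52 + 142)*(-1/42) = 90*(-1/42) = -15/7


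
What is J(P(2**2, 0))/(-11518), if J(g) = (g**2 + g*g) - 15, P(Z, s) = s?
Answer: 15/11518 ≈ 0.0013023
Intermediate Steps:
J(g) = -15 + 2*g**2 (J(g) = (g**2 + g**2) - 15 = 2*g**2 - 15 = -15 + 2*g**2)
J(P(2**2, 0))/(-11518) = (-15 + 2*0**2)/(-11518) = (-15 + 2*0)*(-1/11518) = (-15 + 0)*(-1/11518) = -15*(-1/11518) = 15/11518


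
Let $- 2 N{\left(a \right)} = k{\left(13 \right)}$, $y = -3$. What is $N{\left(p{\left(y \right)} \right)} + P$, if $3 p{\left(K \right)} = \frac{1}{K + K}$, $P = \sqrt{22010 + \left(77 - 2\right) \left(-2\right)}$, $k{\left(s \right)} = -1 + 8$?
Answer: $- \frac{7}{2} + 2 \sqrt{5465} \approx 144.35$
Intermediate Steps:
$k{\left(s \right)} = 7$
$P = 2 \sqrt{5465}$ ($P = \sqrt{22010 + 75 \left(-2\right)} = \sqrt{22010 - 150} = \sqrt{21860} = 2 \sqrt{5465} \approx 147.85$)
$p{\left(K \right)} = \frac{1}{6 K}$ ($p{\left(K \right)} = \frac{1}{3 \left(K + K\right)} = \frac{1}{3 \cdot 2 K} = \frac{\frac{1}{2} \frac{1}{K}}{3} = \frac{1}{6 K}$)
$N{\left(a \right)} = - \frac{7}{2}$ ($N{\left(a \right)} = \left(- \frac{1}{2}\right) 7 = - \frac{7}{2}$)
$N{\left(p{\left(y \right)} \right)} + P = - \frac{7}{2} + 2 \sqrt{5465}$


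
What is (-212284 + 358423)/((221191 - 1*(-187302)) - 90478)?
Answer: 48713/106005 ≈ 0.45954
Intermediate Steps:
(-212284 + 358423)/((221191 - 1*(-187302)) - 90478) = 146139/((221191 + 187302) - 90478) = 146139/(408493 - 90478) = 146139/318015 = 146139*(1/318015) = 48713/106005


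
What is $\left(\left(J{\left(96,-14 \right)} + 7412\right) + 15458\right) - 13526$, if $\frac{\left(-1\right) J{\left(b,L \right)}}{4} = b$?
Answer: $8960$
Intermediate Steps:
$J{\left(b,L \right)} = - 4 b$
$\left(\left(J{\left(96,-14 \right)} + 7412\right) + 15458\right) - 13526 = \left(\left(\left(-4\right) 96 + 7412\right) + 15458\right) - 13526 = \left(\left(-384 + 7412\right) + 15458\right) - 13526 = \left(7028 + 15458\right) - 13526 = 22486 - 13526 = 8960$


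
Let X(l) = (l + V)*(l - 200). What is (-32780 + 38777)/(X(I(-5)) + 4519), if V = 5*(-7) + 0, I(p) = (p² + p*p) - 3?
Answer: 5997/2683 ≈ 2.2352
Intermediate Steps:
I(p) = -3 + 2*p² (I(p) = (p² + p²) - 3 = 2*p² - 3 = -3 + 2*p²)
V = -35 (V = -35 + 0 = -35)
X(l) = (-200 + l)*(-35 + l) (X(l) = (l - 35)*(l - 200) = (-35 + l)*(-200 + l) = (-200 + l)*(-35 + l))
(-32780 + 38777)/(X(I(-5)) + 4519) = (-32780 + 38777)/((7000 + (-3 + 2*(-5)²)² - 235*(-3 + 2*(-5)²)) + 4519) = 5997/((7000 + (-3 + 2*25)² - 235*(-3 + 2*25)) + 4519) = 5997/((7000 + (-3 + 50)² - 235*(-3 + 50)) + 4519) = 5997/((7000 + 47² - 235*47) + 4519) = 5997/((7000 + 2209 - 11045) + 4519) = 5997/(-1836 + 4519) = 5997/2683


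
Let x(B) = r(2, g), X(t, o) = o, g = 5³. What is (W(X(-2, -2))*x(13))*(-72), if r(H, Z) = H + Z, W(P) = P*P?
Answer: -36576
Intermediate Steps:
g = 125
W(P) = P²
x(B) = 127 (x(B) = 2 + 125 = 127)
(W(X(-2, -2))*x(13))*(-72) = ((-2)²*127)*(-72) = (4*127)*(-72) = 508*(-72) = -36576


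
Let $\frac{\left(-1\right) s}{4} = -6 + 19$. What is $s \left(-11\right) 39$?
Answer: $22308$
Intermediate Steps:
$s = -52$ ($s = - 4 \left(-6 + 19\right) = \left(-4\right) 13 = -52$)
$s \left(-11\right) 39 = \left(-52\right) \left(-11\right) 39 = 572 \cdot 39 = 22308$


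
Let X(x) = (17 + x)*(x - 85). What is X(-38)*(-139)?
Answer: -359037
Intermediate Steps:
X(x) = (-85 + x)*(17 + x) (X(x) = (17 + x)*(-85 + x) = (-85 + x)*(17 + x))
X(-38)*(-139) = (-1445 + (-38)² - 68*(-38))*(-139) = (-1445 + 1444 + 2584)*(-139) = 2583*(-139) = -359037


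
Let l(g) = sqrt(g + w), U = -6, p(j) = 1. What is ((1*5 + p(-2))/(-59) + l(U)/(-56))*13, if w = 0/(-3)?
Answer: -78/59 - 13*I*sqrt(6)/56 ≈ -1.322 - 0.56863*I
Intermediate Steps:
w = 0 (w = 0*(-1/3) = 0)
l(g) = sqrt(g) (l(g) = sqrt(g + 0) = sqrt(g))
((1*5 + p(-2))/(-59) + l(U)/(-56))*13 = ((1*5 + 1)/(-59) + sqrt(-6)/(-56))*13 = ((5 + 1)*(-1/59) + (I*sqrt(6))*(-1/56))*13 = (6*(-1/59) - I*sqrt(6)/56)*13 = (-6/59 - I*sqrt(6)/56)*13 = -78/59 - 13*I*sqrt(6)/56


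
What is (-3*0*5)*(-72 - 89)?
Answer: 0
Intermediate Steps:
(-3*0*5)*(-72 - 89) = (0*5)*(-161) = 0*(-161) = 0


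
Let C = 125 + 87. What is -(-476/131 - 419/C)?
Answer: 155801/27772 ≈ 5.6100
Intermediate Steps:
C = 212
-(-476/131 - 419/C) = -(-476/131 - 419/212) = -1*(-155801/27772) = 155801/27772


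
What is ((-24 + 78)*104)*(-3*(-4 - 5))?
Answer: 151632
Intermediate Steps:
((-24 + 78)*104)*(-3*(-4 - 5)) = (54*104)*(-3*(-9)) = 5616*27 = 151632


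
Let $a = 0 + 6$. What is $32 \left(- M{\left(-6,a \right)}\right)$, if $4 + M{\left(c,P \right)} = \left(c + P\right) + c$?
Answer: $320$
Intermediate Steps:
$a = 6$
$M{\left(c,P \right)} = -4 + P + 2 c$ ($M{\left(c,P \right)} = -4 + \left(\left(c + P\right) + c\right) = -4 + \left(\left(P + c\right) + c\right) = -4 + \left(P + 2 c\right) = -4 + P + 2 c$)
$32 \left(- M{\left(-6,a \right)}\right) = 32 \left(- (-4 + 6 + 2 \left(-6\right))\right) = 32 \left(- (-4 + 6 - 12)\right) = 32 \left(\left(-1\right) \left(-10\right)\right) = 32 \cdot 10 = 320$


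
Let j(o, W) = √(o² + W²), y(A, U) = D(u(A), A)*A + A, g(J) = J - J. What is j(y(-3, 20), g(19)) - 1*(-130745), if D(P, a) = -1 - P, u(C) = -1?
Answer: 130748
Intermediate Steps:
g(J) = 0
y(A, U) = A (y(A, U) = (-1 - 1*(-1))*A + A = (-1 + 1)*A + A = 0*A + A = 0 + A = A)
j(o, W) = √(W² + o²)
j(y(-3, 20), g(19)) - 1*(-130745) = √(0² + (-3)²) - 1*(-130745) = √(0 + 9) + 130745 = √9 + 130745 = 3 + 130745 = 130748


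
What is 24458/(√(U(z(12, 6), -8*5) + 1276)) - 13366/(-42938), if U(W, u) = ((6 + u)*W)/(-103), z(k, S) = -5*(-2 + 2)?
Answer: 6683/21469 + 12229*√319/319 ≈ 685.00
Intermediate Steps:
z(k, S) = 0 (z(k, S) = -5*0 = 0)
U(W, u) = -W*(6 + u)/103 (U(W, u) = (W*(6 + u))*(-1/103) = -W*(6 + u)/103)
24458/(√(U(z(12, 6), -8*5) + 1276)) - 13366/(-42938) = 24458/(√(-1/103*0*(6 - 8*5) + 1276)) - 13366/(-42938) = 24458/(√(-1/103*0*(6 - 40) + 1276)) - 13366*(-1/42938) = 24458/(√(-1/103*0*(-34) + 1276)) + 6683/21469 = 24458/(√(0 + 1276)) + 6683/21469 = 24458/(√1276) + 6683/21469 = 24458/((2*√319)) + 6683/21469 = 24458*(√319/638) + 6683/21469 = 12229*√319/319 + 6683/21469 = 6683/21469 + 12229*√319/319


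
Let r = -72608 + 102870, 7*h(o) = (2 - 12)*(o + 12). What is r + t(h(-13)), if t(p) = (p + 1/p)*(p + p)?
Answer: 1483136/49 ≈ 30268.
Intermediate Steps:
h(o) = -120/7 - 10*o/7 (h(o) = ((2 - 12)*(o + 12))/7 = (-10*(12 + o))/7 = (-120 - 10*o)/7 = -120/7 - 10*o/7)
t(p) = 2*p*(p + 1/p) (t(p) = (p + 1/p)*(2*p) = 2*p*(p + 1/p))
r = 30262
r + t(h(-13)) = 30262 + (2 + 2*(-120/7 - 10/7*(-13))²) = 30262 + (2 + 2*(-120/7 + 130/7)²) = 30262 + (2 + 2*(10/7)²) = 30262 + (2 + 2*(100/49)) = 30262 + (2 + 200/49) = 30262 + 298/49 = 1483136/49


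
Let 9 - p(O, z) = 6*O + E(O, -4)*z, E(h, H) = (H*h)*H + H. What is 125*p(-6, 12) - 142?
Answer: 155483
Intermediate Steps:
E(h, H) = H + h*H² (E(h, H) = h*H² + H = H + h*H²)
p(O, z) = 9 - 6*O - z*(-4 + 16*O) (p(O, z) = 9 - (6*O + (-4*(1 - 4*O))*z) = 9 - (6*O + (-4 + 16*O)*z) = 9 - (6*O + z*(-4 + 16*O)) = 9 + (-6*O - z*(-4 + 16*O)) = 9 - 6*O - z*(-4 + 16*O))
125*p(-6, 12) - 142 = 125*(9 - 6*(-6) - 4*12*(-1 + 4*(-6))) - 142 = 125*(9 + 36 - 4*12*(-1 - 24)) - 142 = 125*(9 + 36 - 4*12*(-25)) - 142 = 125*(9 + 36 + 1200) - 142 = 125*1245 - 142 = 155625 - 142 = 155483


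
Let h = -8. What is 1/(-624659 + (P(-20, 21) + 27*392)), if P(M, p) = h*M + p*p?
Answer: -1/613474 ≈ -1.6301e-6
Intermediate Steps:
P(M, p) = p² - 8*M (P(M, p) = -8*M + p*p = -8*M + p² = p² - 8*M)
1/(-624659 + (P(-20, 21) + 27*392)) = 1/(-624659 + ((21² - 8*(-20)) + 27*392)) = 1/(-624659 + ((441 + 160) + 10584)) = 1/(-624659 + (601 + 10584)) = 1/(-624659 + 11185) = 1/(-613474) = -1/613474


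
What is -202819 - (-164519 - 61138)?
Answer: 22838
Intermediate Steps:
-202819 - (-164519 - 61138) = -202819 - 1*(-225657) = -202819 + 225657 = 22838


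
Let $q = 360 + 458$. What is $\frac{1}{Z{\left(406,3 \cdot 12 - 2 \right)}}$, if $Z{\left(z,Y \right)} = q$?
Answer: $\frac{1}{818} \approx 0.0012225$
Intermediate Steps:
$q = 818$
$Z{\left(z,Y \right)} = 818$
$\frac{1}{Z{\left(406,3 \cdot 12 - 2 \right)}} = \frac{1}{818}$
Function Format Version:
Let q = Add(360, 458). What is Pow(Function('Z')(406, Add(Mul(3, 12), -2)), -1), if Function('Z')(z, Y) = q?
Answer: Rational(1, 818) ≈ 0.0012225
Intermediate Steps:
q = 818
Function('Z')(z, Y) = 818
Pow(Function('Z')(406, Add(Mul(3, 12), -2)), -1) = Pow(818, -1) = Rational(1, 818)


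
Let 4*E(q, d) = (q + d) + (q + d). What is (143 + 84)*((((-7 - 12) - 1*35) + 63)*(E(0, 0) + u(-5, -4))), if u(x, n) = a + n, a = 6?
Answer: 4086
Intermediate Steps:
u(x, n) = 6 + n
E(q, d) = d/2 + q/2 (E(q, d) = ((q + d) + (q + d))/4 = ((d + q) + (d + q))/4 = (2*d + 2*q)/4 = d/2 + q/2)
(143 + 84)*((((-7 - 12) - 1*35) + 63)*(E(0, 0) + u(-5, -4))) = (143 + 84)*((((-7 - 12) - 1*35) + 63)*(((½)*0 + (½)*0) + (6 - 4))) = 227*(((-19 - 35) + 63)*((0 + 0) + 2)) = 227*((-54 + 63)*(0 + 2)) = 227*(9*2) = 227*18 = 4086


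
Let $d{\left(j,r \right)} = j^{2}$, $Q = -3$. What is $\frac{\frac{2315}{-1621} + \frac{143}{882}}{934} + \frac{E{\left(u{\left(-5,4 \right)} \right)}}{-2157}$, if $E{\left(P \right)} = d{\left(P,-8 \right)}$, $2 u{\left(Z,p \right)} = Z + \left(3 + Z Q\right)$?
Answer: $- \frac{10053867157}{480062045106} \approx -0.020943$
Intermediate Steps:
$u{\left(Z,p \right)} = \frac{3}{2} - Z$ ($u{\left(Z,p \right)} = \frac{Z + \left(3 + Z \left(-3\right)\right)}{2} = \frac{Z - \left(-3 + 3 Z\right)}{2} = \frac{3 - 2 Z}{2} = \frac{3}{2} - Z$)
$E{\left(P \right)} = P^{2}$
$\frac{\frac{2315}{-1621} + \frac{143}{882}}{934} + \frac{E{\left(u{\left(-5,4 \right)} \right)}}{-2157} = \frac{\frac{2315}{-1621} + \frac{143}{882}}{934} + \frac{\left(\frac{3}{2} - -5\right)^{2}}{-2157} = \left(2315 \left(- \frac{1}{1621}\right) + 143 \cdot \frac{1}{882}\right) \frac{1}{934} + \left(\frac{3}{2} + 5\right)^{2} \left(- \frac{1}{2157}\right) = \left(- \frac{2315}{1621} + \frac{143}{882}\right) \frac{1}{934} + \left(\frac{13}{2}\right)^{2} \left(- \frac{1}{2157}\right) = \left(- \frac{1810027}{1429722}\right) \frac{1}{934} + \frac{169}{4} \left(- \frac{1}{2157}\right) = - \frac{1810027}{1335360348} - \frac{169}{8628} = - \frac{10053867157}{480062045106}$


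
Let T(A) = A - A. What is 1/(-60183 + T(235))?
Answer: -1/60183 ≈ -1.6616e-5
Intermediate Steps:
T(A) = 0
1/(-60183 + T(235)) = 1/(-60183 + 0) = 1/(-60183) = -1/60183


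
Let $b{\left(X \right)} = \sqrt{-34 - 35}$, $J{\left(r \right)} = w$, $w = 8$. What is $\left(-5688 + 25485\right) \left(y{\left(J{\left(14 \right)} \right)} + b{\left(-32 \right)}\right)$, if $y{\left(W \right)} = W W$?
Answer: $1267008 + 19797 i \sqrt{69} \approx 1.267 \cdot 10^{6} + 1.6445 \cdot 10^{5} i$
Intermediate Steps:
$J{\left(r \right)} = 8$
$y{\left(W \right)} = W^{2}$
$b{\left(X \right)} = i \sqrt{69}$ ($b{\left(X \right)} = \sqrt{-69} = i \sqrt{69}$)
$\left(-5688 + 25485\right) \left(y{\left(J{\left(14 \right)} \right)} + b{\left(-32 \right)}\right) = \left(-5688 + 25485\right) \left(8^{2} + i \sqrt{69}\right) = 19797 \left(64 + i \sqrt{69}\right) = 1267008 + 19797 i \sqrt{69}$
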